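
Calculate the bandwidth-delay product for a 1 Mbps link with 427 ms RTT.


BDP = bandwidth * RTT
= 1 Mbps * 427 ms
= 1 * 1e6 * 427 / 1000 bits
= 427000 bits
= 53375 bytes
= 52.124 KB
BDP = 427000 bits (53375 bytes)


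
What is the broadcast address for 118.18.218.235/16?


Network: 118.18.0.0/16
Host bits = 16
Set all host bits to 1:
Broadcast: 118.18.255.255


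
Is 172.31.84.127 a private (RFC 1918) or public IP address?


RFC 1918 private ranges:
  10.0.0.0/8 (10.0.0.0 - 10.255.255.255)
  172.16.0.0/12 (172.16.0.0 - 172.31.255.255)
  192.168.0.0/16 (192.168.0.0 - 192.168.255.255)
Private (in 172.16.0.0/12)


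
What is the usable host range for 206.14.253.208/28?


Network: 206.14.253.208
Broadcast: 206.14.253.223
First usable = network + 1
Last usable = broadcast - 1
Range: 206.14.253.209 to 206.14.253.222


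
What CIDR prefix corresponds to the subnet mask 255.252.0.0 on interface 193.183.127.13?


Binary: 11111111.11111100.00000000.00000000
Count leading 1s
Prefix: /14


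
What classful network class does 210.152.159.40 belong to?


First octet: 210
Binary: 11010010
110xxxxx -> Class C (192-223)
Class C, default mask 255.255.255.0 (/24)


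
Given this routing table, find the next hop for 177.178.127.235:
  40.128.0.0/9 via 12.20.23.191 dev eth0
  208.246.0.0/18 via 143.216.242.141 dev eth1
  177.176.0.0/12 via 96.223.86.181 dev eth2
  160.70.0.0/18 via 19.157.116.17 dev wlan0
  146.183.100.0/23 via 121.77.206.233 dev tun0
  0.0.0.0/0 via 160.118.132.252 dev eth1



Longest prefix match for 177.178.127.235:
  /9 40.128.0.0: no
  /18 208.246.0.0: no
  /12 177.176.0.0: MATCH
  /18 160.70.0.0: no
  /23 146.183.100.0: no
  /0 0.0.0.0: MATCH
Selected: next-hop 96.223.86.181 via eth2 (matched /12)


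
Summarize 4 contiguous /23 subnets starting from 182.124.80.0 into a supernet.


Original prefix: /23
Number of subnets: 4 = 2^2
New prefix = 23 - 2 = 21
Supernet: 182.124.80.0/21


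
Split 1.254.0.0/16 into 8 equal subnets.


New prefix = 16 + 3 = 19
Each subnet has 8192 addresses
  1.254.0.0/19
  1.254.32.0/19
  1.254.64.0/19
  1.254.96.0/19
  1.254.128.0/19
  1.254.160.0/19
  1.254.192.0/19
  1.254.224.0/19
Subnets: 1.254.0.0/19, 1.254.32.0/19, 1.254.64.0/19, 1.254.96.0/19, 1.254.128.0/19, 1.254.160.0/19, 1.254.192.0/19, 1.254.224.0/19


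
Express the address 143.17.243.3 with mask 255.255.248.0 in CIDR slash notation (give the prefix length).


Binary: 11111111.11111111.11111000.00000000
Count leading 1s
Prefix: /21


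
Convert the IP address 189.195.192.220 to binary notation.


189 = 10111101
195 = 11000011
192 = 11000000
220 = 11011100
Binary: 10111101.11000011.11000000.11011100


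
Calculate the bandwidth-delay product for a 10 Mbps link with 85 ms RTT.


BDP = bandwidth * RTT
= 10 Mbps * 85 ms
= 10 * 1e6 * 85 / 1000 bits
= 850000 bits
= 106250 bytes
= 103.7598 KB
BDP = 850000 bits (106250 bytes)


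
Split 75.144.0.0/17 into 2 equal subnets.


New prefix = 17 + 1 = 18
Each subnet has 16384 addresses
  75.144.0.0/18
  75.144.64.0/18
Subnets: 75.144.0.0/18, 75.144.64.0/18


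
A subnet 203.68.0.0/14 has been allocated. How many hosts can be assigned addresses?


Host bits = 32 - 14 = 18
Total addresses = 2^18 = 262144
Usable = total - 2 (network and broadcast)
Usable hosts: 262142


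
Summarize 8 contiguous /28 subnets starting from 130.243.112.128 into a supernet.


Original prefix: /28
Number of subnets: 8 = 2^3
New prefix = 28 - 3 = 25
Supernet: 130.243.112.128/25


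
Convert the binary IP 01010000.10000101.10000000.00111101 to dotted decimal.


01010000 = 80
10000101 = 133
10000000 = 128
00111101 = 61
IP: 80.133.128.61


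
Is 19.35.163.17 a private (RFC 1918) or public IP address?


RFC 1918 private ranges:
  10.0.0.0/8 (10.0.0.0 - 10.255.255.255)
  172.16.0.0/12 (172.16.0.0 - 172.31.255.255)
  192.168.0.0/16 (192.168.0.0 - 192.168.255.255)
Public (not in any RFC 1918 range)


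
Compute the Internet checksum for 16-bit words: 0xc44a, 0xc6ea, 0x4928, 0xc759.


Sum all words (with carry folding):
+ 0xc44a = 0xc44a
+ 0xc6ea = 0x8b35
+ 0x4928 = 0xd45d
+ 0xc759 = 0x9bb7
One's complement: ~0x9bb7
Checksum = 0x6448


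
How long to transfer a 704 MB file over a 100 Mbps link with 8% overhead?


Effective throughput = 100 * (1 - 8/100) = 92 Mbps
File size in Mb = 704 * 8 = 5632 Mb
Time = 5632 / 92
Time = 61.2174 seconds


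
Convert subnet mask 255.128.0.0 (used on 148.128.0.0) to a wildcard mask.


Subnet mask: 255.128.0.0
Wildcard = 255.255.255.255 - subnet mask
255 - 255 = 0
255 - 128 = 127
255 - 0 = 255
255 - 0 = 255
Wildcard: 0.127.255.255


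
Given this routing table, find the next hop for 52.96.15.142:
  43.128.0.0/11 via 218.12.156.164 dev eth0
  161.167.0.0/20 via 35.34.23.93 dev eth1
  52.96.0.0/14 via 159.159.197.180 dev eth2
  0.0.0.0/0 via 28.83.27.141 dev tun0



Longest prefix match for 52.96.15.142:
  /11 43.128.0.0: no
  /20 161.167.0.0: no
  /14 52.96.0.0: MATCH
  /0 0.0.0.0: MATCH
Selected: next-hop 159.159.197.180 via eth2 (matched /14)


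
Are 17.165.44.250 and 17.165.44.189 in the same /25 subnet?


Mask: 255.255.255.128
17.165.44.250 AND mask = 17.165.44.128
17.165.44.189 AND mask = 17.165.44.128
Yes, same subnet (17.165.44.128)


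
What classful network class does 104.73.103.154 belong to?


First octet: 104
Binary: 01101000
0xxxxxxx -> Class A (1-126)
Class A, default mask 255.0.0.0 (/8)


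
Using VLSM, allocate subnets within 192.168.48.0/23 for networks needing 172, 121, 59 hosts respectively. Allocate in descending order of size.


172 hosts -> /24 (254 usable): 192.168.48.0/24
121 hosts -> /25 (126 usable): 192.168.49.0/25
59 hosts -> /26 (62 usable): 192.168.49.128/26
Allocation: 192.168.48.0/24 (172 hosts, 254 usable); 192.168.49.0/25 (121 hosts, 126 usable); 192.168.49.128/26 (59 hosts, 62 usable)


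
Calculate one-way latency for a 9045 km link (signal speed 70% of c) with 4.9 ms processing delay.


Speed = 0.7 * 3e5 km/s = 210000 km/s
Propagation delay = 9045 / 210000 = 0.0431 s = 43.0714 ms
Processing delay = 4.9 ms
Total one-way latency = 47.9714 ms


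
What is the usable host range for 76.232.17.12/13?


Network: 76.232.0.0
Broadcast: 76.239.255.255
First usable = network + 1
Last usable = broadcast - 1
Range: 76.232.0.1 to 76.239.255.254


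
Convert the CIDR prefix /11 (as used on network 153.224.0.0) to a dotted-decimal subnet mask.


/11 means 11 network bits, 21 host bits
Binary: 11111111111000000000000000000000
Mask: 255.224.0.0


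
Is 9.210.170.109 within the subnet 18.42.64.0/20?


Subnet network: 18.42.64.0
Test IP AND mask: 9.210.160.0
No, 9.210.170.109 is not in 18.42.64.0/20


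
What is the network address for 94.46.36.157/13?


IP:   01011110.00101110.00100100.10011101
Mask: 11111111.11111000.00000000.00000000
AND operation:
Net:  01011110.00101000.00000000.00000000
Network: 94.40.0.0/13


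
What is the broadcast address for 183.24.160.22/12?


Network: 183.16.0.0/12
Host bits = 20
Set all host bits to 1:
Broadcast: 183.31.255.255


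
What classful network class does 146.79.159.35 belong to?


First octet: 146
Binary: 10010010
10xxxxxx -> Class B (128-191)
Class B, default mask 255.255.0.0 (/16)


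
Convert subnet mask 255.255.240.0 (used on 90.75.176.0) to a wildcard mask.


Subnet mask: 255.255.240.0
Wildcard = 255.255.255.255 - subnet mask
255 - 255 = 0
255 - 255 = 0
255 - 240 = 15
255 - 0 = 255
Wildcard: 0.0.15.255


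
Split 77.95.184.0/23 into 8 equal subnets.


New prefix = 23 + 3 = 26
Each subnet has 64 addresses
  77.95.184.0/26
  77.95.184.64/26
  77.95.184.128/26
  77.95.184.192/26
  77.95.185.0/26
  77.95.185.64/26
  77.95.185.128/26
  77.95.185.192/26
Subnets: 77.95.184.0/26, 77.95.184.64/26, 77.95.184.128/26, 77.95.184.192/26, 77.95.185.0/26, 77.95.185.64/26, 77.95.185.128/26, 77.95.185.192/26


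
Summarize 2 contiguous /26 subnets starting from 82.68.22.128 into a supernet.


Original prefix: /26
Number of subnets: 2 = 2^1
New prefix = 26 - 1 = 25
Supernet: 82.68.22.128/25


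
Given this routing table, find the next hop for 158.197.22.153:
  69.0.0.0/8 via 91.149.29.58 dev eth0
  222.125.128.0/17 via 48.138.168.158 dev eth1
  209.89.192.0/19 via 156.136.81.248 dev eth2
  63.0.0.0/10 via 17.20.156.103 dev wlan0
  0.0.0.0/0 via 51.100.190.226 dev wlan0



Longest prefix match for 158.197.22.153:
  /8 69.0.0.0: no
  /17 222.125.128.0: no
  /19 209.89.192.0: no
  /10 63.0.0.0: no
  /0 0.0.0.0: MATCH
Selected: next-hop 51.100.190.226 via wlan0 (matched /0)


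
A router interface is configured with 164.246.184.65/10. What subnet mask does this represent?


/10 means 10 network bits, 22 host bits
Binary: 11111111110000000000000000000000
Mask: 255.192.0.0


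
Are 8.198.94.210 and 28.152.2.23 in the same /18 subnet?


Mask: 255.255.192.0
8.198.94.210 AND mask = 8.198.64.0
28.152.2.23 AND mask = 28.152.0.0
No, different subnets (8.198.64.0 vs 28.152.0.0)


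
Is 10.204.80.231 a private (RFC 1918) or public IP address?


RFC 1918 private ranges:
  10.0.0.0/8 (10.0.0.0 - 10.255.255.255)
  172.16.0.0/12 (172.16.0.0 - 172.31.255.255)
  192.168.0.0/16 (192.168.0.0 - 192.168.255.255)
Private (in 10.0.0.0/8)


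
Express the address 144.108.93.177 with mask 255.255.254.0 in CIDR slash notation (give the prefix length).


Binary: 11111111.11111111.11111110.00000000
Count leading 1s
Prefix: /23


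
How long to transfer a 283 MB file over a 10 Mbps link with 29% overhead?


Effective throughput = 10 * (1 - 29/100) = 7.1 Mbps
File size in Mb = 283 * 8 = 2264 Mb
Time = 2264 / 7.1
Time = 318.8732 seconds


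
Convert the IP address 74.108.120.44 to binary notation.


74 = 01001010
108 = 01101100
120 = 01111000
44 = 00101100
Binary: 01001010.01101100.01111000.00101100


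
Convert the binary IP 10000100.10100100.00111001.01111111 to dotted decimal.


10000100 = 132
10100100 = 164
00111001 = 57
01111111 = 127
IP: 132.164.57.127


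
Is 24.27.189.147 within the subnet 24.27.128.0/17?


Subnet network: 24.27.128.0
Test IP AND mask: 24.27.128.0
Yes, 24.27.189.147 is in 24.27.128.0/17


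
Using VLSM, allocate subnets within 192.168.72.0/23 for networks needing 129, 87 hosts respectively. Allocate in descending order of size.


129 hosts -> /24 (254 usable): 192.168.72.0/24
87 hosts -> /25 (126 usable): 192.168.73.0/25
Allocation: 192.168.72.0/24 (129 hosts, 254 usable); 192.168.73.0/25 (87 hosts, 126 usable)


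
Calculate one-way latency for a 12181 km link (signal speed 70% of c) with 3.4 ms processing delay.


Speed = 0.7 * 3e5 km/s = 210000 km/s
Propagation delay = 12181 / 210000 = 0.058 s = 58.0048 ms
Processing delay = 3.4 ms
Total one-way latency = 61.4048 ms


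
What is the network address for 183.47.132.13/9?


IP:   10110111.00101111.10000100.00001101
Mask: 11111111.10000000.00000000.00000000
AND operation:
Net:  10110111.00000000.00000000.00000000
Network: 183.0.0.0/9


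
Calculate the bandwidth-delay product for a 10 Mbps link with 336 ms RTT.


BDP = bandwidth * RTT
= 10 Mbps * 336 ms
= 10 * 1e6 * 336 / 1000 bits
= 3360000 bits
= 420000 bytes
= 410.1562 KB
BDP = 3360000 bits (420000 bytes)


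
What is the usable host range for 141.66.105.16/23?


Network: 141.66.104.0
Broadcast: 141.66.105.255
First usable = network + 1
Last usable = broadcast - 1
Range: 141.66.104.1 to 141.66.105.254


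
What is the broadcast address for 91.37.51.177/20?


Network: 91.37.48.0/20
Host bits = 12
Set all host bits to 1:
Broadcast: 91.37.63.255


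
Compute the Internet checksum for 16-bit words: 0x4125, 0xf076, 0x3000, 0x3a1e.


Sum all words (with carry folding):
+ 0x4125 = 0x4125
+ 0xf076 = 0x319c
+ 0x3000 = 0x619c
+ 0x3a1e = 0x9bba
One's complement: ~0x9bba
Checksum = 0x6445


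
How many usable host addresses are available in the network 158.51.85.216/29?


Host bits = 32 - 29 = 3
Total addresses = 2^3 = 8
Usable = total - 2 (network and broadcast)
Usable hosts: 6


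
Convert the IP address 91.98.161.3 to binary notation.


91 = 01011011
98 = 01100010
161 = 10100001
3 = 00000011
Binary: 01011011.01100010.10100001.00000011


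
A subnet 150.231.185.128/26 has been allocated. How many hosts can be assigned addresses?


Host bits = 32 - 26 = 6
Total addresses = 2^6 = 64
Usable = total - 2 (network and broadcast)
Usable hosts: 62


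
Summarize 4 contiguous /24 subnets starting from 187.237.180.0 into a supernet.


Original prefix: /24
Number of subnets: 4 = 2^2
New prefix = 24 - 2 = 22
Supernet: 187.237.180.0/22


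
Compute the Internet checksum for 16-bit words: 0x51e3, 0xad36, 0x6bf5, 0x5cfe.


Sum all words (with carry folding):
+ 0x51e3 = 0x51e3
+ 0xad36 = 0xff19
+ 0x6bf5 = 0x6b0f
+ 0x5cfe = 0xc80d
One's complement: ~0xc80d
Checksum = 0x37f2


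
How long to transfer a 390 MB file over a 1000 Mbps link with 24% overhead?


Effective throughput = 1000 * (1 - 24/100) = 760 Mbps
File size in Mb = 390 * 8 = 3120 Mb
Time = 3120 / 760
Time = 4.1053 seconds


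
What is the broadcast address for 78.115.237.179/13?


Network: 78.112.0.0/13
Host bits = 19
Set all host bits to 1:
Broadcast: 78.119.255.255


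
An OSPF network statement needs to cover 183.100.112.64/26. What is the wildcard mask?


Subnet mask: 255.255.255.192
Wildcard = 255.255.255.255 - subnet mask
255 - 255 = 0
255 - 255 = 0
255 - 255 = 0
255 - 192 = 63
Wildcard: 0.0.0.63


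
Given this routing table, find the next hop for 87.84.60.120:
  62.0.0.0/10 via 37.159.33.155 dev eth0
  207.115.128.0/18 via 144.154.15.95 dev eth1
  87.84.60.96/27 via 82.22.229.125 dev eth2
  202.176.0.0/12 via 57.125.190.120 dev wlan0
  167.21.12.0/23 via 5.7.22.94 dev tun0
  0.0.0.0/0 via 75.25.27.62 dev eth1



Longest prefix match for 87.84.60.120:
  /10 62.0.0.0: no
  /18 207.115.128.0: no
  /27 87.84.60.96: MATCH
  /12 202.176.0.0: no
  /23 167.21.12.0: no
  /0 0.0.0.0: MATCH
Selected: next-hop 82.22.229.125 via eth2 (matched /27)


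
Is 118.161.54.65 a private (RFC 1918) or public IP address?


RFC 1918 private ranges:
  10.0.0.0/8 (10.0.0.0 - 10.255.255.255)
  172.16.0.0/12 (172.16.0.0 - 172.31.255.255)
  192.168.0.0/16 (192.168.0.0 - 192.168.255.255)
Public (not in any RFC 1918 range)


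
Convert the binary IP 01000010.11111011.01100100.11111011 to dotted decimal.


01000010 = 66
11111011 = 251
01100100 = 100
11111011 = 251
IP: 66.251.100.251


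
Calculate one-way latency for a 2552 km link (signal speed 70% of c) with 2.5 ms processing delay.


Speed = 0.7 * 3e5 km/s = 210000 km/s
Propagation delay = 2552 / 210000 = 0.0122 s = 12.1524 ms
Processing delay = 2.5 ms
Total one-way latency = 14.6524 ms


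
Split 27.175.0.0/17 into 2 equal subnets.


New prefix = 17 + 1 = 18
Each subnet has 16384 addresses
  27.175.0.0/18
  27.175.64.0/18
Subnets: 27.175.0.0/18, 27.175.64.0/18


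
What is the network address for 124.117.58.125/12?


IP:   01111100.01110101.00111010.01111101
Mask: 11111111.11110000.00000000.00000000
AND operation:
Net:  01111100.01110000.00000000.00000000
Network: 124.112.0.0/12


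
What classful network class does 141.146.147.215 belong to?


First octet: 141
Binary: 10001101
10xxxxxx -> Class B (128-191)
Class B, default mask 255.255.0.0 (/16)


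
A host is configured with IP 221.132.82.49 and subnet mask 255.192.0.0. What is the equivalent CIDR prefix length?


Binary: 11111111.11000000.00000000.00000000
Count leading 1s
Prefix: /10


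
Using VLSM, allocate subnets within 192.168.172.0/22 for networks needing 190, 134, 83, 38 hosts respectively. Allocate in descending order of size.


190 hosts -> /24 (254 usable): 192.168.172.0/24
134 hosts -> /24 (254 usable): 192.168.173.0/24
83 hosts -> /25 (126 usable): 192.168.174.0/25
38 hosts -> /26 (62 usable): 192.168.174.128/26
Allocation: 192.168.172.0/24 (190 hosts, 254 usable); 192.168.173.0/24 (134 hosts, 254 usable); 192.168.174.0/25 (83 hosts, 126 usable); 192.168.174.128/26 (38 hosts, 62 usable)


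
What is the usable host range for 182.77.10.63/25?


Network: 182.77.10.0
Broadcast: 182.77.10.127
First usable = network + 1
Last usable = broadcast - 1
Range: 182.77.10.1 to 182.77.10.126


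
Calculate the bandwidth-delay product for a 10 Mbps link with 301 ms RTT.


BDP = bandwidth * RTT
= 10 Mbps * 301 ms
= 10 * 1e6 * 301 / 1000 bits
= 3010000 bits
= 376250 bytes
= 367.4316 KB
BDP = 3010000 bits (376250 bytes)


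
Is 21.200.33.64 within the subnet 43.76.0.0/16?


Subnet network: 43.76.0.0
Test IP AND mask: 21.200.0.0
No, 21.200.33.64 is not in 43.76.0.0/16


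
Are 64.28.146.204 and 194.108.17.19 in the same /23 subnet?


Mask: 255.255.254.0
64.28.146.204 AND mask = 64.28.146.0
194.108.17.19 AND mask = 194.108.16.0
No, different subnets (64.28.146.0 vs 194.108.16.0)


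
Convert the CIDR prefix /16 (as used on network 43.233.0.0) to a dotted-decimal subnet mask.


/16 means 16 network bits, 16 host bits
Binary: 11111111111111110000000000000000
Mask: 255.255.0.0


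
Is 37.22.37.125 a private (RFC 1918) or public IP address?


RFC 1918 private ranges:
  10.0.0.0/8 (10.0.0.0 - 10.255.255.255)
  172.16.0.0/12 (172.16.0.0 - 172.31.255.255)
  192.168.0.0/16 (192.168.0.0 - 192.168.255.255)
Public (not in any RFC 1918 range)


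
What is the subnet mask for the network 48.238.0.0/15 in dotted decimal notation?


/15 means 15 network bits, 17 host bits
Binary: 11111111111111100000000000000000
Mask: 255.254.0.0


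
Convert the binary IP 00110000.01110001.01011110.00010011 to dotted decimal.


00110000 = 48
01110001 = 113
01011110 = 94
00010011 = 19
IP: 48.113.94.19


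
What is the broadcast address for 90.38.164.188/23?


Network: 90.38.164.0/23
Host bits = 9
Set all host bits to 1:
Broadcast: 90.38.165.255


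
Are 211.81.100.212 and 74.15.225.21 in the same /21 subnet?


Mask: 255.255.248.0
211.81.100.212 AND mask = 211.81.96.0
74.15.225.21 AND mask = 74.15.224.0
No, different subnets (211.81.96.0 vs 74.15.224.0)


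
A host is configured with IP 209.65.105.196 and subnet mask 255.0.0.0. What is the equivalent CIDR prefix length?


Binary: 11111111.00000000.00000000.00000000
Count leading 1s
Prefix: /8


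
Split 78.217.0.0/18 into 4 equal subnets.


New prefix = 18 + 2 = 20
Each subnet has 4096 addresses
  78.217.0.0/20
  78.217.16.0/20
  78.217.32.0/20
  78.217.48.0/20
Subnets: 78.217.0.0/20, 78.217.16.0/20, 78.217.32.0/20, 78.217.48.0/20


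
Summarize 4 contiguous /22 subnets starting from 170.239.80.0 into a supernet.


Original prefix: /22
Number of subnets: 4 = 2^2
New prefix = 22 - 2 = 20
Supernet: 170.239.80.0/20


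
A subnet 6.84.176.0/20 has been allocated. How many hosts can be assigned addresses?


Host bits = 32 - 20 = 12
Total addresses = 2^12 = 4096
Usable = total - 2 (network and broadcast)
Usable hosts: 4094


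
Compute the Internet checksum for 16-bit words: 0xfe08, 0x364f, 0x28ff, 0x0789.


Sum all words (with carry folding):
+ 0xfe08 = 0xfe08
+ 0x364f = 0x3458
+ 0x28ff = 0x5d57
+ 0x0789 = 0x64e0
One's complement: ~0x64e0
Checksum = 0x9b1f


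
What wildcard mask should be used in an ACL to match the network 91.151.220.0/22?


Subnet mask: 255.255.252.0
Wildcard = 255.255.255.255 - subnet mask
255 - 255 = 0
255 - 255 = 0
255 - 252 = 3
255 - 0 = 255
Wildcard: 0.0.3.255


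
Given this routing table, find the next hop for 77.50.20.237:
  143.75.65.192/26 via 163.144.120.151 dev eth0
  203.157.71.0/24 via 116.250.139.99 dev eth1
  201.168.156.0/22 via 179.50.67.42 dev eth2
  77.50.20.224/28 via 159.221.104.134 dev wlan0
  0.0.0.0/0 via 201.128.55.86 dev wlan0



Longest prefix match for 77.50.20.237:
  /26 143.75.65.192: no
  /24 203.157.71.0: no
  /22 201.168.156.0: no
  /28 77.50.20.224: MATCH
  /0 0.0.0.0: MATCH
Selected: next-hop 159.221.104.134 via wlan0 (matched /28)


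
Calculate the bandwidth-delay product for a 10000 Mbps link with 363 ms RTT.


BDP = bandwidth * RTT
= 10000 Mbps * 363 ms
= 10000 * 1e6 * 363 / 1000 bits
= 3630000000 bits
= 453750000 bytes
= 443115.2344 KB
BDP = 3630000000 bits (453750000 bytes)


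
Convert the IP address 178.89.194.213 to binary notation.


178 = 10110010
89 = 01011001
194 = 11000010
213 = 11010101
Binary: 10110010.01011001.11000010.11010101


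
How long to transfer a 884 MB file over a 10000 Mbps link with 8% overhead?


Effective throughput = 10000 * (1 - 8/100) = 9200 Mbps
File size in Mb = 884 * 8 = 7072 Mb
Time = 7072 / 9200
Time = 0.7687 seconds


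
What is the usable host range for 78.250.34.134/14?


Network: 78.248.0.0
Broadcast: 78.251.255.255
First usable = network + 1
Last usable = broadcast - 1
Range: 78.248.0.1 to 78.251.255.254


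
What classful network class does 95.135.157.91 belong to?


First octet: 95
Binary: 01011111
0xxxxxxx -> Class A (1-126)
Class A, default mask 255.0.0.0 (/8)


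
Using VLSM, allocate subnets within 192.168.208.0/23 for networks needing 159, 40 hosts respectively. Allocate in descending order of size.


159 hosts -> /24 (254 usable): 192.168.208.0/24
40 hosts -> /26 (62 usable): 192.168.209.0/26
Allocation: 192.168.208.0/24 (159 hosts, 254 usable); 192.168.209.0/26 (40 hosts, 62 usable)


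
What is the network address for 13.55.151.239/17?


IP:   00001101.00110111.10010111.11101111
Mask: 11111111.11111111.10000000.00000000
AND operation:
Net:  00001101.00110111.10000000.00000000
Network: 13.55.128.0/17


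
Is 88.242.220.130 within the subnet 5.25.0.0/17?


Subnet network: 5.25.0.0
Test IP AND mask: 88.242.128.0
No, 88.242.220.130 is not in 5.25.0.0/17


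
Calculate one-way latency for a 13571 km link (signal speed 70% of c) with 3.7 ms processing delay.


Speed = 0.7 * 3e5 km/s = 210000 km/s
Propagation delay = 13571 / 210000 = 0.0646 s = 64.6238 ms
Processing delay = 3.7 ms
Total one-way latency = 68.3238 ms


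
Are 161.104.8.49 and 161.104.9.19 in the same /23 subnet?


Mask: 255.255.254.0
161.104.8.49 AND mask = 161.104.8.0
161.104.9.19 AND mask = 161.104.8.0
Yes, same subnet (161.104.8.0)


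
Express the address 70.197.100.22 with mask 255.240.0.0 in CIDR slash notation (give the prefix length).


Binary: 11111111.11110000.00000000.00000000
Count leading 1s
Prefix: /12


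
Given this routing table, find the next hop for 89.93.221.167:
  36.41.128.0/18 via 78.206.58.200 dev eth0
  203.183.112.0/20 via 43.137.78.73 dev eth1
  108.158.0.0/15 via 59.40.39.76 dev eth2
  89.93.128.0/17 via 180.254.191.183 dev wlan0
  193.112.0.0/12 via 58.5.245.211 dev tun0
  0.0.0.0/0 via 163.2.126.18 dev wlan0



Longest prefix match for 89.93.221.167:
  /18 36.41.128.0: no
  /20 203.183.112.0: no
  /15 108.158.0.0: no
  /17 89.93.128.0: MATCH
  /12 193.112.0.0: no
  /0 0.0.0.0: MATCH
Selected: next-hop 180.254.191.183 via wlan0 (matched /17)


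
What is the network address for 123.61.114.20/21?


IP:   01111011.00111101.01110010.00010100
Mask: 11111111.11111111.11111000.00000000
AND operation:
Net:  01111011.00111101.01110000.00000000
Network: 123.61.112.0/21


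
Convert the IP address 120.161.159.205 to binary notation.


120 = 01111000
161 = 10100001
159 = 10011111
205 = 11001101
Binary: 01111000.10100001.10011111.11001101


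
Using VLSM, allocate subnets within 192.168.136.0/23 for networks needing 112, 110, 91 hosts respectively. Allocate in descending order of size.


112 hosts -> /25 (126 usable): 192.168.136.0/25
110 hosts -> /25 (126 usable): 192.168.136.128/25
91 hosts -> /25 (126 usable): 192.168.137.0/25
Allocation: 192.168.136.0/25 (112 hosts, 126 usable); 192.168.136.128/25 (110 hosts, 126 usable); 192.168.137.0/25 (91 hosts, 126 usable)


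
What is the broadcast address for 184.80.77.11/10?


Network: 184.64.0.0/10
Host bits = 22
Set all host bits to 1:
Broadcast: 184.127.255.255


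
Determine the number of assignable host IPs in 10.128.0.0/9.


Host bits = 32 - 9 = 23
Total addresses = 2^23 = 8388608
Usable = total - 2 (network and broadcast)
Usable hosts: 8388606


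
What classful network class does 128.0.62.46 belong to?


First octet: 128
Binary: 10000000
10xxxxxx -> Class B (128-191)
Class B, default mask 255.255.0.0 (/16)


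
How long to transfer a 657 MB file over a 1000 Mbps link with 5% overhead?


Effective throughput = 1000 * (1 - 5/100) = 950 Mbps
File size in Mb = 657 * 8 = 5256 Mb
Time = 5256 / 950
Time = 5.5326 seconds


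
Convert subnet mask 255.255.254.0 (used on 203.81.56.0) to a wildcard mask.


Subnet mask: 255.255.254.0
Wildcard = 255.255.255.255 - subnet mask
255 - 255 = 0
255 - 255 = 0
255 - 254 = 1
255 - 0 = 255
Wildcard: 0.0.1.255


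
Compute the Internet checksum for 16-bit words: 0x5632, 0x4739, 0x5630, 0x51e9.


Sum all words (with carry folding):
+ 0x5632 = 0x5632
+ 0x4739 = 0x9d6b
+ 0x5630 = 0xf39b
+ 0x51e9 = 0x4585
One's complement: ~0x4585
Checksum = 0xba7a


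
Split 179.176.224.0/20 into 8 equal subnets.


New prefix = 20 + 3 = 23
Each subnet has 512 addresses
  179.176.224.0/23
  179.176.226.0/23
  179.176.228.0/23
  179.176.230.0/23
  179.176.232.0/23
  179.176.234.0/23
  179.176.236.0/23
  179.176.238.0/23
Subnets: 179.176.224.0/23, 179.176.226.0/23, 179.176.228.0/23, 179.176.230.0/23, 179.176.232.0/23, 179.176.234.0/23, 179.176.236.0/23, 179.176.238.0/23


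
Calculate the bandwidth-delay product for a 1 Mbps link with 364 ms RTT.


BDP = bandwidth * RTT
= 1 Mbps * 364 ms
= 1 * 1e6 * 364 / 1000 bits
= 364000 bits
= 45500 bytes
= 44.4336 KB
BDP = 364000 bits (45500 bytes)


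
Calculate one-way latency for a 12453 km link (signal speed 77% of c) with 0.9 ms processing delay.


Speed = 0.77 * 3e5 km/s = 231000 km/s
Propagation delay = 12453 / 231000 = 0.0539 s = 53.9091 ms
Processing delay = 0.9 ms
Total one-way latency = 54.8091 ms


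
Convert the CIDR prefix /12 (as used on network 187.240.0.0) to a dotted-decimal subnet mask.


/12 means 12 network bits, 20 host bits
Binary: 11111111111100000000000000000000
Mask: 255.240.0.0


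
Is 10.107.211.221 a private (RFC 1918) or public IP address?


RFC 1918 private ranges:
  10.0.0.0/8 (10.0.0.0 - 10.255.255.255)
  172.16.0.0/12 (172.16.0.0 - 172.31.255.255)
  192.168.0.0/16 (192.168.0.0 - 192.168.255.255)
Private (in 10.0.0.0/8)


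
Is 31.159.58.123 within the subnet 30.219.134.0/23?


Subnet network: 30.219.134.0
Test IP AND mask: 31.159.58.0
No, 31.159.58.123 is not in 30.219.134.0/23


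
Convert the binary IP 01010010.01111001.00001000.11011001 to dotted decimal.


01010010 = 82
01111001 = 121
00001000 = 8
11011001 = 217
IP: 82.121.8.217


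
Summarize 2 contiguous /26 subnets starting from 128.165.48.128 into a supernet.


Original prefix: /26
Number of subnets: 2 = 2^1
New prefix = 26 - 1 = 25
Supernet: 128.165.48.128/25


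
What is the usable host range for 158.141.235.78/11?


Network: 158.128.0.0
Broadcast: 158.159.255.255
First usable = network + 1
Last usable = broadcast - 1
Range: 158.128.0.1 to 158.159.255.254


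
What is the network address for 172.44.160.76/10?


IP:   10101100.00101100.10100000.01001100
Mask: 11111111.11000000.00000000.00000000
AND operation:
Net:  10101100.00000000.00000000.00000000
Network: 172.0.0.0/10


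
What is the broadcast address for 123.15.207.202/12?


Network: 123.0.0.0/12
Host bits = 20
Set all host bits to 1:
Broadcast: 123.15.255.255


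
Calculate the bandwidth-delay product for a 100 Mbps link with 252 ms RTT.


BDP = bandwidth * RTT
= 100 Mbps * 252 ms
= 100 * 1e6 * 252 / 1000 bits
= 25200000 bits
= 3150000 bytes
= 3076.1719 KB
BDP = 25200000 bits (3150000 bytes)


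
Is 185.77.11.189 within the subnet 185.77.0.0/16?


Subnet network: 185.77.0.0
Test IP AND mask: 185.77.0.0
Yes, 185.77.11.189 is in 185.77.0.0/16


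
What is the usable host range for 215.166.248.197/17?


Network: 215.166.128.0
Broadcast: 215.166.255.255
First usable = network + 1
Last usable = broadcast - 1
Range: 215.166.128.1 to 215.166.255.254


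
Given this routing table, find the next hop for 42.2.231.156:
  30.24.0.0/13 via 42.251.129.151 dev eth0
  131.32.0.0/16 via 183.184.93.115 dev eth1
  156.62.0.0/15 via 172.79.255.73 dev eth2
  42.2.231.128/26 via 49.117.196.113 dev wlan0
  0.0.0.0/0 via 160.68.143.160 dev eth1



Longest prefix match for 42.2.231.156:
  /13 30.24.0.0: no
  /16 131.32.0.0: no
  /15 156.62.0.0: no
  /26 42.2.231.128: MATCH
  /0 0.0.0.0: MATCH
Selected: next-hop 49.117.196.113 via wlan0 (matched /26)


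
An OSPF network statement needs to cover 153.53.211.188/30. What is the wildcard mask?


Subnet mask: 255.255.255.252
Wildcard = 255.255.255.255 - subnet mask
255 - 255 = 0
255 - 255 = 0
255 - 255 = 0
255 - 252 = 3
Wildcard: 0.0.0.3


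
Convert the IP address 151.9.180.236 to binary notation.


151 = 10010111
9 = 00001001
180 = 10110100
236 = 11101100
Binary: 10010111.00001001.10110100.11101100


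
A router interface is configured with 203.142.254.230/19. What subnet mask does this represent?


/19 means 19 network bits, 13 host bits
Binary: 11111111111111111110000000000000
Mask: 255.255.224.0


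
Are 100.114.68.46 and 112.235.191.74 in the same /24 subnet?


Mask: 255.255.255.0
100.114.68.46 AND mask = 100.114.68.0
112.235.191.74 AND mask = 112.235.191.0
No, different subnets (100.114.68.0 vs 112.235.191.0)


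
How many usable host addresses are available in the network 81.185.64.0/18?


Host bits = 32 - 18 = 14
Total addresses = 2^14 = 16384
Usable = total - 2 (network and broadcast)
Usable hosts: 16382


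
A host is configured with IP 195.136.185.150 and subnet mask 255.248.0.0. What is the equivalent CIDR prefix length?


Binary: 11111111.11111000.00000000.00000000
Count leading 1s
Prefix: /13


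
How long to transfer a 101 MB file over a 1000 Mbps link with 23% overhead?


Effective throughput = 1000 * (1 - 23/100) = 770 Mbps
File size in Mb = 101 * 8 = 808 Mb
Time = 808 / 770
Time = 1.0494 seconds


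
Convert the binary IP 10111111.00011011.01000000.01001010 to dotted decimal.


10111111 = 191
00011011 = 27
01000000 = 64
01001010 = 74
IP: 191.27.64.74


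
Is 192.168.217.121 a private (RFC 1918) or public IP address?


RFC 1918 private ranges:
  10.0.0.0/8 (10.0.0.0 - 10.255.255.255)
  172.16.0.0/12 (172.16.0.0 - 172.31.255.255)
  192.168.0.0/16 (192.168.0.0 - 192.168.255.255)
Private (in 192.168.0.0/16)


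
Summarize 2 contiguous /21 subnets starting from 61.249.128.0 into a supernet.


Original prefix: /21
Number of subnets: 2 = 2^1
New prefix = 21 - 1 = 20
Supernet: 61.249.128.0/20


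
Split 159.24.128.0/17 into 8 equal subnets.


New prefix = 17 + 3 = 20
Each subnet has 4096 addresses
  159.24.128.0/20
  159.24.144.0/20
  159.24.160.0/20
  159.24.176.0/20
  159.24.192.0/20
  159.24.208.0/20
  159.24.224.0/20
  159.24.240.0/20
Subnets: 159.24.128.0/20, 159.24.144.0/20, 159.24.160.0/20, 159.24.176.0/20, 159.24.192.0/20, 159.24.208.0/20, 159.24.224.0/20, 159.24.240.0/20


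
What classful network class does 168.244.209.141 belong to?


First octet: 168
Binary: 10101000
10xxxxxx -> Class B (128-191)
Class B, default mask 255.255.0.0 (/16)


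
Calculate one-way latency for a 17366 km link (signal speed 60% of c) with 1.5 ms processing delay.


Speed = 0.6 * 3e5 km/s = 180000 km/s
Propagation delay = 17366 / 180000 = 0.0965 s = 96.4778 ms
Processing delay = 1.5 ms
Total one-way latency = 97.9778 ms


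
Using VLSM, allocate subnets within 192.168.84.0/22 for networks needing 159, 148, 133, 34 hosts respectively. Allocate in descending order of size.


159 hosts -> /24 (254 usable): 192.168.84.0/24
148 hosts -> /24 (254 usable): 192.168.85.0/24
133 hosts -> /24 (254 usable): 192.168.86.0/24
34 hosts -> /26 (62 usable): 192.168.87.0/26
Allocation: 192.168.84.0/24 (159 hosts, 254 usable); 192.168.85.0/24 (148 hosts, 254 usable); 192.168.86.0/24 (133 hosts, 254 usable); 192.168.87.0/26 (34 hosts, 62 usable)


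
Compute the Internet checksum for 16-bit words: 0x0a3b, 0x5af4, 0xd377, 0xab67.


Sum all words (with carry folding):
+ 0x0a3b = 0x0a3b
+ 0x5af4 = 0x652f
+ 0xd377 = 0x38a7
+ 0xab67 = 0xe40e
One's complement: ~0xe40e
Checksum = 0x1bf1


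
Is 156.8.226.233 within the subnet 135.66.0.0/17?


Subnet network: 135.66.0.0
Test IP AND mask: 156.8.128.0
No, 156.8.226.233 is not in 135.66.0.0/17


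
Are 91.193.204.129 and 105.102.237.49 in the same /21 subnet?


Mask: 255.255.248.0
91.193.204.129 AND mask = 91.193.200.0
105.102.237.49 AND mask = 105.102.232.0
No, different subnets (91.193.200.0 vs 105.102.232.0)


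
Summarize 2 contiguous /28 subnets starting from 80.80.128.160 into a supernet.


Original prefix: /28
Number of subnets: 2 = 2^1
New prefix = 28 - 1 = 27
Supernet: 80.80.128.160/27


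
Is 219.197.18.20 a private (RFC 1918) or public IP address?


RFC 1918 private ranges:
  10.0.0.0/8 (10.0.0.0 - 10.255.255.255)
  172.16.0.0/12 (172.16.0.0 - 172.31.255.255)
  192.168.0.0/16 (192.168.0.0 - 192.168.255.255)
Public (not in any RFC 1918 range)


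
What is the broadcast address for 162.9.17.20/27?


Network: 162.9.17.0/27
Host bits = 5
Set all host bits to 1:
Broadcast: 162.9.17.31


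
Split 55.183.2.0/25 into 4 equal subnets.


New prefix = 25 + 2 = 27
Each subnet has 32 addresses
  55.183.2.0/27
  55.183.2.32/27
  55.183.2.64/27
  55.183.2.96/27
Subnets: 55.183.2.0/27, 55.183.2.32/27, 55.183.2.64/27, 55.183.2.96/27


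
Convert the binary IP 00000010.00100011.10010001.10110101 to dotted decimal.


00000010 = 2
00100011 = 35
10010001 = 145
10110101 = 181
IP: 2.35.145.181


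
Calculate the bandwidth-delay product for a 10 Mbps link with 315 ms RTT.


BDP = bandwidth * RTT
= 10 Mbps * 315 ms
= 10 * 1e6 * 315 / 1000 bits
= 3150000 bits
= 393750 bytes
= 384.5215 KB
BDP = 3150000 bits (393750 bytes)


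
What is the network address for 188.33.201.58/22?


IP:   10111100.00100001.11001001.00111010
Mask: 11111111.11111111.11111100.00000000
AND operation:
Net:  10111100.00100001.11001000.00000000
Network: 188.33.200.0/22


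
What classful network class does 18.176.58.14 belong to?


First octet: 18
Binary: 00010010
0xxxxxxx -> Class A (1-126)
Class A, default mask 255.0.0.0 (/8)


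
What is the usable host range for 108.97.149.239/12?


Network: 108.96.0.0
Broadcast: 108.111.255.255
First usable = network + 1
Last usable = broadcast - 1
Range: 108.96.0.1 to 108.111.255.254


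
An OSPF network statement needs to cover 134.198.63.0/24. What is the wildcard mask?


Subnet mask: 255.255.255.0
Wildcard = 255.255.255.255 - subnet mask
255 - 255 = 0
255 - 255 = 0
255 - 255 = 0
255 - 0 = 255
Wildcard: 0.0.0.255


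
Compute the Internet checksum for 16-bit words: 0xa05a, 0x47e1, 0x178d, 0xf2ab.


Sum all words (with carry folding):
+ 0xa05a = 0xa05a
+ 0x47e1 = 0xe83b
+ 0x178d = 0xffc8
+ 0xf2ab = 0xf274
One's complement: ~0xf274
Checksum = 0x0d8b


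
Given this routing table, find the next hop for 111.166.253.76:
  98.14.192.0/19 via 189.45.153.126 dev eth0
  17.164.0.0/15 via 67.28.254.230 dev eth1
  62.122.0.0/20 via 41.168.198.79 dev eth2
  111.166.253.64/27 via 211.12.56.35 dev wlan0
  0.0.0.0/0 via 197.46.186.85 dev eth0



Longest prefix match for 111.166.253.76:
  /19 98.14.192.0: no
  /15 17.164.0.0: no
  /20 62.122.0.0: no
  /27 111.166.253.64: MATCH
  /0 0.0.0.0: MATCH
Selected: next-hop 211.12.56.35 via wlan0 (matched /27)


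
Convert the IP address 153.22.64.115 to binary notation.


153 = 10011001
22 = 00010110
64 = 01000000
115 = 01110011
Binary: 10011001.00010110.01000000.01110011


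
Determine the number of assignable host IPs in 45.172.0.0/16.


Host bits = 32 - 16 = 16
Total addresses = 2^16 = 65536
Usable = total - 2 (network and broadcast)
Usable hosts: 65534


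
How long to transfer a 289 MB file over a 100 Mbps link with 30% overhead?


Effective throughput = 100 * (1 - 30/100) = 70 Mbps
File size in Mb = 289 * 8 = 2312 Mb
Time = 2312 / 70
Time = 33.0286 seconds


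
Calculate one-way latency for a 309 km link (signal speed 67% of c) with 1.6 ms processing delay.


Speed = 0.67 * 3e5 km/s = 201000 km/s
Propagation delay = 309 / 201000 = 0.0015 s = 1.5373 ms
Processing delay = 1.6 ms
Total one-way latency = 3.1373 ms


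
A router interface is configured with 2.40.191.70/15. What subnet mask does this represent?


/15 means 15 network bits, 17 host bits
Binary: 11111111111111100000000000000000
Mask: 255.254.0.0


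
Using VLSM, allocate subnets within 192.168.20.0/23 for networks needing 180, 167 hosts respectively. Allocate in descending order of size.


180 hosts -> /24 (254 usable): 192.168.20.0/24
167 hosts -> /24 (254 usable): 192.168.21.0/24
Allocation: 192.168.20.0/24 (180 hosts, 254 usable); 192.168.21.0/24 (167 hosts, 254 usable)


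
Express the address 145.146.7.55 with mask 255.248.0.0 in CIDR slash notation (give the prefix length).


Binary: 11111111.11111000.00000000.00000000
Count leading 1s
Prefix: /13


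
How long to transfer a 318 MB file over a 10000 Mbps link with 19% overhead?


Effective throughput = 10000 * (1 - 19/100) = 8100.0 Mbps
File size in Mb = 318 * 8 = 2544 Mb
Time = 2544 / 8100.0
Time = 0.3141 seconds


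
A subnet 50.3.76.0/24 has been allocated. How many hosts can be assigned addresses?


Host bits = 32 - 24 = 8
Total addresses = 2^8 = 256
Usable = total - 2 (network and broadcast)
Usable hosts: 254


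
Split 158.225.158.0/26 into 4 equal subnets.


New prefix = 26 + 2 = 28
Each subnet has 16 addresses
  158.225.158.0/28
  158.225.158.16/28
  158.225.158.32/28
  158.225.158.48/28
Subnets: 158.225.158.0/28, 158.225.158.16/28, 158.225.158.32/28, 158.225.158.48/28


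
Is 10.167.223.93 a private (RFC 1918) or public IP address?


RFC 1918 private ranges:
  10.0.0.0/8 (10.0.0.0 - 10.255.255.255)
  172.16.0.0/12 (172.16.0.0 - 172.31.255.255)
  192.168.0.0/16 (192.168.0.0 - 192.168.255.255)
Private (in 10.0.0.0/8)


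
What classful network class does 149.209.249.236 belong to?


First octet: 149
Binary: 10010101
10xxxxxx -> Class B (128-191)
Class B, default mask 255.255.0.0 (/16)


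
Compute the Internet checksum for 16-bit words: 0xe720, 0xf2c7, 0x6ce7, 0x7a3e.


Sum all words (with carry folding):
+ 0xe720 = 0xe720
+ 0xf2c7 = 0xd9e8
+ 0x6ce7 = 0x46d0
+ 0x7a3e = 0xc10e
One's complement: ~0xc10e
Checksum = 0x3ef1


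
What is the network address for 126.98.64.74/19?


IP:   01111110.01100010.01000000.01001010
Mask: 11111111.11111111.11100000.00000000
AND operation:
Net:  01111110.01100010.01000000.00000000
Network: 126.98.64.0/19


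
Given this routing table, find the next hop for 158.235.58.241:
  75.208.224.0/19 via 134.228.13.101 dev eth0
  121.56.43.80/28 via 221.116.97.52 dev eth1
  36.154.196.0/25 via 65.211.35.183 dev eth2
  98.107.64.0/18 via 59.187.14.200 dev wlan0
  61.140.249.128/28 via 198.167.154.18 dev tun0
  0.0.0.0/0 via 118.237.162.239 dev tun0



Longest prefix match for 158.235.58.241:
  /19 75.208.224.0: no
  /28 121.56.43.80: no
  /25 36.154.196.0: no
  /18 98.107.64.0: no
  /28 61.140.249.128: no
  /0 0.0.0.0: MATCH
Selected: next-hop 118.237.162.239 via tun0 (matched /0)


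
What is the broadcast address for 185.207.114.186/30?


Network: 185.207.114.184/30
Host bits = 2
Set all host bits to 1:
Broadcast: 185.207.114.187


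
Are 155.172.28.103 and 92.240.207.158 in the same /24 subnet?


Mask: 255.255.255.0
155.172.28.103 AND mask = 155.172.28.0
92.240.207.158 AND mask = 92.240.207.0
No, different subnets (155.172.28.0 vs 92.240.207.0)


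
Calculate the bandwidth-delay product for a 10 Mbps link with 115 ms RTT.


BDP = bandwidth * RTT
= 10 Mbps * 115 ms
= 10 * 1e6 * 115 / 1000 bits
= 1150000 bits
= 143750 bytes
= 140.3809 KB
BDP = 1150000 bits (143750 bytes)
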